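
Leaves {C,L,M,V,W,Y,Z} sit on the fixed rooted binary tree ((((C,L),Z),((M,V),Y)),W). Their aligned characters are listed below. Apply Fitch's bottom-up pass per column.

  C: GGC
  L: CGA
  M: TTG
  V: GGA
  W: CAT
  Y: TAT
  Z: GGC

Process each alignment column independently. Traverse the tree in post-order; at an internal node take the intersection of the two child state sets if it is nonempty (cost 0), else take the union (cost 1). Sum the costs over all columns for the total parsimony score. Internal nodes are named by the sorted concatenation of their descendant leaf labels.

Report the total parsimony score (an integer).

[col 0] CL: children C:{G}, L:{C} ∪→ {C,G}; cost 1
[col 0] CLZ: children CL:{C,G}, Z:{G} ∩→ {G}; cost 0
[col 0] MV: children M:{T}, V:{G} ∪→ {G,T}; cost 1
[col 0] MVY: children MV:{G,T}, Y:{T} ∩→ {T}; cost 0
[col 0] CLMVYZ: children CLZ:{G}, MVY:{T} ∪→ {G,T}; cost 1
[col 0] CLMVWYZ: children CLMVYZ:{G,T}, W:{C} ∪→ {C,G,T}; cost 1
[col 1] CL: children C:{G}, L:{G} ∩→ {G}; cost 0
[col 1] CLZ: children CL:{G}, Z:{G} ∩→ {G}; cost 0
[col 1] MV: children M:{T}, V:{G} ∪→ {G,T}; cost 1
[col 1] MVY: children MV:{G,T}, Y:{A} ∪→ {A,G,T}; cost 1
[col 1] CLMVYZ: children CLZ:{G}, MVY:{A,G,T} ∩→ {G}; cost 0
[col 1] CLMVWYZ: children CLMVYZ:{G}, W:{A} ∪→ {A,G}; cost 1
[col 2] CL: children C:{C}, L:{A} ∪→ {A,C}; cost 1
[col 2] CLZ: children CL:{A,C}, Z:{C} ∩→ {C}; cost 0
[col 2] MV: children M:{G}, V:{A} ∪→ {A,G}; cost 1
[col 2] MVY: children MV:{A,G}, Y:{T} ∪→ {A,G,T}; cost 1
[col 2] CLMVYZ: children CLZ:{C}, MVY:{A,G,T} ∪→ {A,C,G,T}; cost 1
[col 2] CLMVWYZ: children CLMVYZ:{A,C,G,T}, W:{T} ∩→ {T}; cost 0
per-site changes: [4, 3, 4]; total = 11

11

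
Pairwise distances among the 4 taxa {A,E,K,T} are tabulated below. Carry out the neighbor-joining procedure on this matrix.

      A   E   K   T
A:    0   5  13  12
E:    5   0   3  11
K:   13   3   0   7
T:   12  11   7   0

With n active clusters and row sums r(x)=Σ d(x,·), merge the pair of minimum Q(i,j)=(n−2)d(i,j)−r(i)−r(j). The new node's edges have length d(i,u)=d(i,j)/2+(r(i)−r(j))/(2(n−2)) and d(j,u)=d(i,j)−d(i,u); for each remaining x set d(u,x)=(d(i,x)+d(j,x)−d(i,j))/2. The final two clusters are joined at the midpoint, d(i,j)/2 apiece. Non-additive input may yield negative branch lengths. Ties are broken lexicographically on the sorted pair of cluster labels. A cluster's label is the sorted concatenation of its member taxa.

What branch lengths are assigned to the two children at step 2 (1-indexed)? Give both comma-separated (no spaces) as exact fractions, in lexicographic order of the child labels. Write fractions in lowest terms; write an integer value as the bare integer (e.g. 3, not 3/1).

15/4,7/4

iteration 1: select A,E (d=5, Q=-39); attach at lengths (21/4, -1/4); label the merged cluster AE
  updated: d(AE,K)=11/2, d(AE,T)=9
iteration 2: select AE,K (d=11/2, Q=-43/2); attach at lengths (15/4, 7/4); label the merged cluster AEK
  updated: d(AEK,T)=21/4
iteration 3: select AEK,T (d=21/4); attach at lengths (21/8, 21/8); label the merged cluster AEKT
final tree: (((A:21/4,E:-1/4):15/4,K:7/4):21/8,T:21/8)
total length: 63/4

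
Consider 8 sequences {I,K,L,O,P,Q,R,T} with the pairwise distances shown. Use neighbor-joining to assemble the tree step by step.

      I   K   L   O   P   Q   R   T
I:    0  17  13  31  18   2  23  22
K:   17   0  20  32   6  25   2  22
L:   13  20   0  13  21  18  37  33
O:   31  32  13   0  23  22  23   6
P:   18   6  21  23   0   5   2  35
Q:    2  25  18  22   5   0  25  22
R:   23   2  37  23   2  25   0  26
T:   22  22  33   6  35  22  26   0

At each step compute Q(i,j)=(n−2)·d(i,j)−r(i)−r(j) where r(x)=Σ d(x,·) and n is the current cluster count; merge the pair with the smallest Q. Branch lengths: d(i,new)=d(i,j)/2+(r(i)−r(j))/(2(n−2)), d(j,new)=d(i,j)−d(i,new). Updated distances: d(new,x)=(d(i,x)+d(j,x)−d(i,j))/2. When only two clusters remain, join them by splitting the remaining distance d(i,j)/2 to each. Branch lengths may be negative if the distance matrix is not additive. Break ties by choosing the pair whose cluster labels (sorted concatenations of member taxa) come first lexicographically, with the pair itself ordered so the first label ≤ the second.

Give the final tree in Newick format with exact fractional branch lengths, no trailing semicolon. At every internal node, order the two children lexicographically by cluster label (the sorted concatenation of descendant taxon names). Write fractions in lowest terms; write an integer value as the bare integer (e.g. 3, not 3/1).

iteration 1: select O,T (d=6, Q=-280); attach at lengths (5/3, 13/3); label the merged cluster OT
  updated: d(I,OT)=47/2, d(K,OT)=24, d(L,OT)=20, d(OT,P)=26, d(OT,Q)=19, d(OT,R)=43/2
iteration 2: select K,R (d=2, Q=-389/2); attach at lengths (-13/20, 53/20); label the merged cluster KR
  updated: d(I,KR)=19, d(KR,L)=55/2, d(KR,OT)=87/4, d(KR,P)=3, d(KR,Q)=24
iteration 3: select KR,P (d=3, Q=-625/4); attach at lengths (137/32, -41/32); label the merged cluster KPR
  updated: d(I,KPR)=17, d(KPR,L)=91/4, d(KPR,OT)=179/8, d(KPR,Q)=13
iteration 4: select I,Q (d=2, Q=-203/2); attach at lengths (19/12, 5/12); label the merged cluster IQ
  updated: d(IQ,KPR)=14, d(IQ,L)=29/2, d(IQ,OT)=81/4
iteration 5: select IQ,KPR (d=14, Q=-639/8); attach at lengths (141/32, 307/32); label the merged cluster IKPQR
  updated: d(IKPQR,L)=93/8, d(IKPQR,OT)=229/16
iteration 6: select IKPQR,L (d=93/8, Q=-735/16); attach at lengths (95/32, 277/32); label the merged cluster IKLPQR
  updated: d(IKLPQR,OT)=363/32
iteration 7: select IKLPQR,OT (d=363/32); attach at lengths (363/64, 363/64); label the merged cluster IKLOPQRT
final tree: ((((I:19/12,Q:5/12):141/32,((K:-13/20,R:53/20):137/32,P:-41/32):307/32):95/32,L:277/32):363/64,(O:5/3,T:13/3):363/64)
total length: 1599/32

((((I:19/12,Q:5/12):141/32,((K:-13/20,R:53/20):137/32,P:-41/32):307/32):95/32,L:277/32):363/64,(O:5/3,T:13/3):363/64)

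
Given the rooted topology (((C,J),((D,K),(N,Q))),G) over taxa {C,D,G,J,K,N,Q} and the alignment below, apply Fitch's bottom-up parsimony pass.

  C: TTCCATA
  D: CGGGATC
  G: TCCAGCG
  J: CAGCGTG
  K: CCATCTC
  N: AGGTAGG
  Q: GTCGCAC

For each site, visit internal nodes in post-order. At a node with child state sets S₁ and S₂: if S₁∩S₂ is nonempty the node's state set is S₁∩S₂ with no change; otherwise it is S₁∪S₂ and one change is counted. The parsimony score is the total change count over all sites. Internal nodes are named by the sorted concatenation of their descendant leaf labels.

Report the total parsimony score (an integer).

27

[col 0] CJ: children C:{T}, J:{C} ∪→ {C,T}; cost 1
[col 0] DK: children D:{C}, K:{C} ∩→ {C}; cost 0
[col 0] NQ: children N:{A}, Q:{G} ∪→ {A,G}; cost 1
[col 0] DKNQ: children DK:{C}, NQ:{A,G} ∪→ {A,C,G}; cost 1
[col 0] CDJKNQ: children CJ:{C,T}, DKNQ:{A,C,G} ∩→ {C}; cost 0
[col 0] CDGJKNQ: children CDJKNQ:{C}, G:{T} ∪→ {C,T}; cost 1
[col 1] CJ: children C:{T}, J:{A} ∪→ {A,T}; cost 1
[col 1] DK: children D:{G}, K:{C} ∪→ {C,G}; cost 1
[col 1] NQ: children N:{G}, Q:{T} ∪→ {G,T}; cost 1
[col 1] DKNQ: children DK:{C,G}, NQ:{G,T} ∩→ {G}; cost 0
[col 1] CDJKNQ: children CJ:{A,T}, DKNQ:{G} ∪→ {A,G,T}; cost 1
[col 1] CDGJKNQ: children CDJKNQ:{A,G,T}, G:{C} ∪→ {A,C,G,T}; cost 1
[col 2] CJ: children C:{C}, J:{G} ∪→ {C,G}; cost 1
[col 2] DK: children D:{G}, K:{A} ∪→ {A,G}; cost 1
[col 2] NQ: children N:{G}, Q:{C} ∪→ {C,G}; cost 1
[col 2] DKNQ: children DK:{A,G}, NQ:{C,G} ∩→ {G}; cost 0
[col 2] CDJKNQ: children CJ:{C,G}, DKNQ:{G} ∩→ {G}; cost 0
[col 2] CDGJKNQ: children CDJKNQ:{G}, G:{C} ∪→ {C,G}; cost 1
[col 3] CJ: children C:{C}, J:{C} ∩→ {C}; cost 0
[col 3] DK: children D:{G}, K:{T} ∪→ {G,T}; cost 1
[col 3] NQ: children N:{T}, Q:{G} ∪→ {G,T}; cost 1
[col 3] DKNQ: children DK:{G,T}, NQ:{G,T} ∩→ {G,T}; cost 0
[col 3] CDJKNQ: children CJ:{C}, DKNQ:{G,T} ∪→ {C,G,T}; cost 1
[col 3] CDGJKNQ: children CDJKNQ:{C,G,T}, G:{A} ∪→ {A,C,G,T}; cost 1
[col 4] CJ: children C:{A}, J:{G} ∪→ {A,G}; cost 1
[col 4] DK: children D:{A}, K:{C} ∪→ {A,C}; cost 1
[col 4] NQ: children N:{A}, Q:{C} ∪→ {A,C}; cost 1
[col 4] DKNQ: children DK:{A,C}, NQ:{A,C} ∩→ {A,C}; cost 0
[col 4] CDJKNQ: children CJ:{A,G}, DKNQ:{A,C} ∩→ {A}; cost 0
[col 4] CDGJKNQ: children CDJKNQ:{A}, G:{G} ∪→ {A,G}; cost 1
[col 5] CJ: children C:{T}, J:{T} ∩→ {T}; cost 0
[col 5] DK: children D:{T}, K:{T} ∩→ {T}; cost 0
[col 5] NQ: children N:{G}, Q:{A} ∪→ {A,G}; cost 1
[col 5] DKNQ: children DK:{T}, NQ:{A,G} ∪→ {A,G,T}; cost 1
[col 5] CDJKNQ: children CJ:{T}, DKNQ:{A,G,T} ∩→ {T}; cost 0
[col 5] CDGJKNQ: children CDJKNQ:{T}, G:{C} ∪→ {C,T}; cost 1
[col 6] CJ: children C:{A}, J:{G} ∪→ {A,G}; cost 1
[col 6] DK: children D:{C}, K:{C} ∩→ {C}; cost 0
[col 6] NQ: children N:{G}, Q:{C} ∪→ {C,G}; cost 1
[col 6] DKNQ: children DK:{C}, NQ:{C,G} ∩→ {C}; cost 0
[col 6] CDJKNQ: children CJ:{A,G}, DKNQ:{C} ∪→ {A,C,G}; cost 1
[col 6] CDGJKNQ: children CDJKNQ:{A,C,G}, G:{G} ∩→ {G}; cost 0
per-site changes: [4, 5, 4, 4, 4, 3, 3]; total = 27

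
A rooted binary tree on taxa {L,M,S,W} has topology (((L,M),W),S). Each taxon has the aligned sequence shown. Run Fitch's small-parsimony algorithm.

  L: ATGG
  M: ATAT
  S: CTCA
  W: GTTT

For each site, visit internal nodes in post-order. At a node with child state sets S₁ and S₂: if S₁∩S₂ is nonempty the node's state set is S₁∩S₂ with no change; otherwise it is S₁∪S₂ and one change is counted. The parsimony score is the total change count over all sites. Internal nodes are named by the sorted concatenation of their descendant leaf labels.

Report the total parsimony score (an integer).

LM@0: {A} ∩ {A} = {A} (intersection, +0)
LMW@0: {A} ∪ {G} = {A,G} (union, +1)
LMSW@0: {A,G} ∪ {C} = {A,C,G} (union, +1)
LM@1: {T} ∩ {T} = {T} (intersection, +0)
LMW@1: {T} ∩ {T} = {T} (intersection, +0)
LMSW@1: {T} ∩ {T} = {T} (intersection, +0)
LM@2: {G} ∪ {A} = {A,G} (union, +1)
LMW@2: {A,G} ∪ {T} = {A,G,T} (union, +1)
LMSW@2: {A,G,T} ∪ {C} = {A,C,G,T} (union, +1)
LM@3: {G} ∪ {T} = {G,T} (union, +1)
LMW@3: {G,T} ∩ {T} = {T} (intersection, +0)
LMSW@3: {T} ∪ {A} = {A,T} (union, +1)
per-site changes: [2, 0, 3, 2]; total = 7

7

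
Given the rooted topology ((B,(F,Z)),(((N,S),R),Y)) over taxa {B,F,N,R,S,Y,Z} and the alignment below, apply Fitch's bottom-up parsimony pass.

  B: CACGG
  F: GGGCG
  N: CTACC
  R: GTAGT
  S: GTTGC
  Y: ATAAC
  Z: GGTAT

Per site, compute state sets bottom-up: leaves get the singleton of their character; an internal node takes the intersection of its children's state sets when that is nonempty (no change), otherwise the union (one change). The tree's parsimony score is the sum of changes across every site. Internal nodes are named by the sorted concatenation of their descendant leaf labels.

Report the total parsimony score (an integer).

16

site 0, node FZ: F={G} ∩ Z={G} → {G} (+0)
site 0, node BFZ: B={C} ∪ FZ={G} → {C,G} (+1)
site 0, node NS: N={C} ∪ S={G} → {C,G} (+1)
site 0, node NRS: NS={C,G} ∩ R={G} → {G} (+0)
site 0, node NRSY: NRS={G} ∪ Y={A} → {A,G} (+1)
site 0, node BFNRSYZ: BFZ={C,G} ∩ NRSY={A,G} → {G} (+0)
site 1, node FZ: F={G} ∩ Z={G} → {G} (+0)
site 1, node BFZ: B={A} ∪ FZ={G} → {A,G} (+1)
site 1, node NS: N={T} ∩ S={T} → {T} (+0)
site 1, node NRS: NS={T} ∩ R={T} → {T} (+0)
site 1, node NRSY: NRS={T} ∩ Y={T} → {T} (+0)
site 1, node BFNRSYZ: BFZ={A,G} ∪ NRSY={T} → {A,G,T} (+1)
site 2, node FZ: F={G} ∪ Z={T} → {G,T} (+1)
site 2, node BFZ: B={C} ∪ FZ={G,T} → {C,G,T} (+1)
site 2, node NS: N={A} ∪ S={T} → {A,T} (+1)
site 2, node NRS: NS={A,T} ∩ R={A} → {A} (+0)
site 2, node NRSY: NRS={A} ∩ Y={A} → {A} (+0)
site 2, node BFNRSYZ: BFZ={C,G,T} ∪ NRSY={A} → {A,C,G,T} (+1)
site 3, node FZ: F={C} ∪ Z={A} → {A,C} (+1)
site 3, node BFZ: B={G} ∪ FZ={A,C} → {A,C,G} (+1)
site 3, node NS: N={C} ∪ S={G} → {C,G} (+1)
site 3, node NRS: NS={C,G} ∩ R={G} → {G} (+0)
site 3, node NRSY: NRS={G} ∪ Y={A} → {A,G} (+1)
site 3, node BFNRSYZ: BFZ={A,C,G} ∩ NRSY={A,G} → {A,G} (+0)
site 4, node FZ: F={G} ∪ Z={T} → {G,T} (+1)
site 4, node BFZ: B={G} ∩ FZ={G,T} → {G} (+0)
site 4, node NS: N={C} ∩ S={C} → {C} (+0)
site 4, node NRS: NS={C} ∪ R={T} → {C,T} (+1)
site 4, node NRSY: NRS={C,T} ∩ Y={C} → {C} (+0)
site 4, node BFNRSYZ: BFZ={G} ∪ NRSY={C} → {C,G} (+1)
per-site changes: [3, 2, 4, 4, 3]; total = 16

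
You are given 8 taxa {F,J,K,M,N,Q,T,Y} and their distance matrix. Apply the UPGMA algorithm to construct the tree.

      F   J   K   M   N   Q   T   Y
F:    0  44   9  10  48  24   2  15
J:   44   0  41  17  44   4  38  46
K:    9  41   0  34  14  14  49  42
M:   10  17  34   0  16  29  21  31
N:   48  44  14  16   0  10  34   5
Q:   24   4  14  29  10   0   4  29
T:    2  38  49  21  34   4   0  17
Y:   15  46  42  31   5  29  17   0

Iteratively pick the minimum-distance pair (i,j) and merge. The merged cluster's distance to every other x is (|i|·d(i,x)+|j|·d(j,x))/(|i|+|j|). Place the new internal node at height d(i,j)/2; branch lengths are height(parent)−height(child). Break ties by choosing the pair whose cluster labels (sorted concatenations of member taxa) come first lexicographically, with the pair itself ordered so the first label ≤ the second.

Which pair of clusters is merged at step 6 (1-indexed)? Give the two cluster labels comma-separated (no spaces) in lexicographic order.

1. join F+T (d=2) ⇒ FT; edges |F|=1, |T|=1
  updated: d(FT,J)=41, d(FT,K)=29, d(FT,M)=31/2, d(FT,N)=41, d(FT,Q)=14, d(FT,Y)=16
2. join J+Q (d=4) ⇒ JQ; edges |J|=2, |Q|=2
  updated: d(FT,JQ)=55/2, d(JQ,K)=55/2, d(JQ,M)=23, d(JQ,N)=27, d(JQ,Y)=75/2
3. join N+Y (d=5) ⇒ NY; edges |N|=5/2, |Y|=5/2
  updated: d(FT,NY)=57/2, d(JQ,NY)=129/4, d(K,NY)=28, d(M,NY)=47/2
4. join FT+M (d=31/2) ⇒ FMT; edges |FT|=27/4, |M|=31/4
  updated: d(FMT,JQ)=26, d(FMT,K)=92/3, d(FMT,NY)=161/6
5. join FMT+JQ (d=26) ⇒ FJMQT; edges |FMT|=21/4, |JQ|=11
  updated: d(FJMQT,K)=147/5, d(FJMQT,NY)=29
6. join K+NY (d=28) ⇒ KNY; edges |K|=14, |NY|=23/2
  updated: d(FJMQT,KNY)=437/15
7. join FJMQT+KNY (d=437/15) ⇒ FJKMNQTY; edges |FJMQT|=47/30, |KNY|=17/30
final tree: ((((F:1,T:1):27/4,M:31/4):21/4,(J:2,Q:2):11):47/30,(K:14,(N:5/2,Y:5/2):23/2):17/30)
total length: 4163/60

K,NY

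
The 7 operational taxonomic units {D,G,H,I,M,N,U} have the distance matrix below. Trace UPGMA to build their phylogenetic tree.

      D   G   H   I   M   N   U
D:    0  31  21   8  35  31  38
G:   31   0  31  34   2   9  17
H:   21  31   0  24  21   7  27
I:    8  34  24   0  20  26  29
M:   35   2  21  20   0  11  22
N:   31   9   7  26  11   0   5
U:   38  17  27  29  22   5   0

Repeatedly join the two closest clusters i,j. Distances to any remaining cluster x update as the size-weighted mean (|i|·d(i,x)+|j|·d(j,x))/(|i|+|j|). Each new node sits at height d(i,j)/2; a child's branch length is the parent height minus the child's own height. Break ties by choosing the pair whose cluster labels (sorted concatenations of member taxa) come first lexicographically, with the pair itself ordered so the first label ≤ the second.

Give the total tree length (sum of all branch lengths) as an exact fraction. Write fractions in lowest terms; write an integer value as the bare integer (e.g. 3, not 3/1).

1. join G+M (d=2) ⇒ GM; edges |G|=1, |M|=1
  updated: d(D,GM)=33, d(GM,H)=26, d(GM,I)=27, d(GM,N)=10, d(GM,U)=39/2
2. join N+U (d=5) ⇒ NU; edges |N|=5/2, |U|=5/2
  updated: d(D,NU)=69/2, d(GM,NU)=59/4, d(H,NU)=17, d(I,NU)=55/2
3. join D+I (d=8) ⇒ DI; edges |D|=4, |I|=4
  updated: d(DI,GM)=30, d(DI,H)=45/2, d(DI,NU)=31
4. join GM+NU (d=59/4) ⇒ GMNU; edges |GM|=51/8, |NU|=39/8
  updated: d(DI,GMNU)=61/2, d(GMNU,H)=43/2
5. join GMNU+H (d=43/2) ⇒ GHMNU; edges |GMNU|=27/8, |H|=43/4
  updated: d(DI,GHMNU)=289/10
6. join DI+GHMNU (d=289/10) ⇒ DGHIMNU; edges |DI|=209/20, |GHMNU|=37/10
final tree: ((D:4,I:4):209/20,(((G:1,M:1):51/8,(N:5/2,U:5/2):39/8):27/8,H:43/4):37/10)
total length: 2181/40

2181/40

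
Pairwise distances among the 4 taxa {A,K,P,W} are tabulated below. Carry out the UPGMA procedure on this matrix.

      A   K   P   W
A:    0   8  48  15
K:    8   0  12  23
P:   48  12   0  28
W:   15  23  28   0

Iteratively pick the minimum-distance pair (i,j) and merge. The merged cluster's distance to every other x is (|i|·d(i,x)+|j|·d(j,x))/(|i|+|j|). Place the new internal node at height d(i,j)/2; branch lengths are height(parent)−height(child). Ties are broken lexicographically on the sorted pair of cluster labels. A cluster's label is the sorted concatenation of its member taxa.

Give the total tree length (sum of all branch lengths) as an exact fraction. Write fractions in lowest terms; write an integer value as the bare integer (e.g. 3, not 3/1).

1. join A+K (d=8) ⇒ AK; edges |A|=4, |K|=4
  updated: d(AK,P)=30, d(AK,W)=19
2. join AK+W (d=19) ⇒ AKW; edges |AK|=11/2, |W|=19/2
  updated: d(AKW,P)=88/3
3. join AKW+P (d=88/3) ⇒ AKPW; edges |AKW|=31/6, |P|=44/3
final tree: (((A:4,K:4):11/2,W:19/2):31/6,P:44/3)
total length: 257/6

257/6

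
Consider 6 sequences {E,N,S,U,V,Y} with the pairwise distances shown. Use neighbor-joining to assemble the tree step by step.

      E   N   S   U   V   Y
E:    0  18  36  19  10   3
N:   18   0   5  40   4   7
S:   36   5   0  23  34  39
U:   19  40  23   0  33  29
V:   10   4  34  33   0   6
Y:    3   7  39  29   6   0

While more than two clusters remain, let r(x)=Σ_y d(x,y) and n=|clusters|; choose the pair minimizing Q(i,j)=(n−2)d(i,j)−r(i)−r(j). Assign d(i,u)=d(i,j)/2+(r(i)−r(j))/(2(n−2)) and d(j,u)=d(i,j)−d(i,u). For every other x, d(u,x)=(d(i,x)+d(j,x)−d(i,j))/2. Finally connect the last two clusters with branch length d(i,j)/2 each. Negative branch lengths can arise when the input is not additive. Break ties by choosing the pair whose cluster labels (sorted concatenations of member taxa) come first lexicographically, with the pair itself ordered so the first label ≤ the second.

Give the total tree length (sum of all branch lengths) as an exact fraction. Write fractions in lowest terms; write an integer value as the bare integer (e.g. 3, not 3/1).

49

step 1: merge (N,S) at d=5, Q=-191; branch lengths N→-43/8, S→83/8; new cluster NS
  updated: d(E,NS)=49/2, d(NS,U)=29, d(NS,V)=33/2, d(NS,Y)=41/2
step 2: merge (NS,U) at d=29, Q=-227/2; branch lengths NS→45/4, U→71/4; new cluster NSU
  updated: d(E,NSU)=29/4, d(NSU,V)=41/4, d(NSU,Y)=41/4
step 3: merge (E,NSU) at d=29/4, Q=-67/2; branch lengths E→7/4, NSU→11/2; new cluster ENSU
  updated: d(ENSU,V)=13/2, d(ENSU,Y)=3
step 4: merge (ENSU,V) at d=13/2, Q=-31/2; branch lengths ENSU→7/4, V→19/4; new cluster ENSUV
  updated: d(ENSUV,Y)=5/4
step 5: merge (ENSUV,Y) at d=5/4; branch lengths ENSUV→5/8, Y→5/8; new cluster ENSUVY
final tree: (((E:7/4,((N:-43/8,S:83/8):45/4,U:71/4):11/2):7/4,V:19/4):5/8,Y:5/8)
total length: 49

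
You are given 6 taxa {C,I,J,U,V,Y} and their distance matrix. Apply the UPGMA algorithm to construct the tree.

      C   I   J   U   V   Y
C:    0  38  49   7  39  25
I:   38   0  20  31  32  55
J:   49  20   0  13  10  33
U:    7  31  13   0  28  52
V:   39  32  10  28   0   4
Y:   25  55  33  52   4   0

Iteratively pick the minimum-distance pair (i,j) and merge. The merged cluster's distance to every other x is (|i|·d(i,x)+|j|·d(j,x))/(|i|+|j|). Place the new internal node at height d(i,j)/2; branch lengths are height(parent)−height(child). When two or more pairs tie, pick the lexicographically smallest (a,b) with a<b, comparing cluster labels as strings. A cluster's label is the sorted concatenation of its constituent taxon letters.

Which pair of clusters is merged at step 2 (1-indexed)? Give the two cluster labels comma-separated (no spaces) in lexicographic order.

step 1: merge (V,Y) at d=4; branch lengths V→2, Y→2; new cluster VY
  updated: d(C,VY)=32, d(I,VY)=87/2, d(J,VY)=43/2, d(U,VY)=40
step 2: merge (C,U) at d=7; branch lengths C→7/2, U→7/2; new cluster CU
  updated: d(CU,I)=69/2, d(CU,J)=31, d(CU,VY)=36
step 3: merge (I,J) at d=20; branch lengths I→10, J→10; new cluster IJ
  updated: d(CU,IJ)=131/4, d(IJ,VY)=65/2
step 4: merge (IJ,VY) at d=65/2; branch lengths IJ→25/4, VY→57/4; new cluster IJVY
  updated: d(CU,IJVY)=275/8
step 5: merge (CU,IJVY) at d=275/8; branch lengths CU→219/16, IJVY→15/16; new cluster CIJUVY
final tree: ((C:7/2,U:7/2):219/16,((I:10,J:10):25/4,(V:2,Y:2):57/4):15/16)
total length: 529/8

C,U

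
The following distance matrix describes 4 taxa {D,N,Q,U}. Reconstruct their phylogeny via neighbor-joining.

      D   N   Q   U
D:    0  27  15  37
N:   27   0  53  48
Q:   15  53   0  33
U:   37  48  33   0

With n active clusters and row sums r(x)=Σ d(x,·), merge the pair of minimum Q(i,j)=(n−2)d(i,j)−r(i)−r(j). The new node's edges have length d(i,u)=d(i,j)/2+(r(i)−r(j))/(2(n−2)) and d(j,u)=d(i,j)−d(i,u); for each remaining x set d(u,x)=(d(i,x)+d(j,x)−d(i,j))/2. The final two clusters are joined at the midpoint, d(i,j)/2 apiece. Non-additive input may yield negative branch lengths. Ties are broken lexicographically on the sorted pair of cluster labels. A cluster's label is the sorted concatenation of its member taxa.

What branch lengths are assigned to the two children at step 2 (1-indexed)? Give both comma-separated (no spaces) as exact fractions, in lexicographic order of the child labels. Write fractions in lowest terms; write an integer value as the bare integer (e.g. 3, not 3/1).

step 1: merge (D,N) at d=27, Q=-153; branch lengths D→5/4, N→103/4; new cluster DN
  updated: d(DN,Q)=41/2, d(DN,U)=29
step 2: merge (DN,Q) at d=41/2, Q=-165/2; branch lengths DN→33/4, Q→49/4; new cluster DNQ
  updated: d(DNQ,U)=83/4
step 3: merge (DNQ,U) at d=83/4; branch lengths DNQ→83/8, U→83/8; new cluster DNQU
final tree: (((D:5/4,N:103/4):33/4,Q:49/4):83/8,U:83/8)
total length: 273/4

33/4,49/4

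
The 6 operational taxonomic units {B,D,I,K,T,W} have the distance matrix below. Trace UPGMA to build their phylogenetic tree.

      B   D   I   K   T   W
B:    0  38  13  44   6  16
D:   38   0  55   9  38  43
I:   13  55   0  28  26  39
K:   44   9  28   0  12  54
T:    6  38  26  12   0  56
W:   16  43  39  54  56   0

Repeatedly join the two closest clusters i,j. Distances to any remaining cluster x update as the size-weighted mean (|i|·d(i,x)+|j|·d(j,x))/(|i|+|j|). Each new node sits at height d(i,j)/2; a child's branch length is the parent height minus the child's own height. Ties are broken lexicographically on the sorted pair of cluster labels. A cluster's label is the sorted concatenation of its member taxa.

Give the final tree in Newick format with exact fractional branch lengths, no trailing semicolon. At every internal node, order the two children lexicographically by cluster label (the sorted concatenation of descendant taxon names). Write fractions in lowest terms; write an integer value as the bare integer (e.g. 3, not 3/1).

1. join B+T (d=6) ⇒ BT; edges |B|=3, |T|=3
  updated: d(BT,D)=38, d(BT,I)=39/2, d(BT,K)=28, d(BT,W)=36
2. join D+K (d=9) ⇒ DK; edges |D|=9/2, |K|=9/2
  updated: d(BT,DK)=33, d(DK,I)=83/2, d(DK,W)=97/2
3. join BT+I (d=39/2) ⇒ BIT; edges |BT|=27/4, |I|=39/4
  updated: d(BIT,DK)=215/6, d(BIT,W)=37
4. join BIT+DK (d=215/6) ⇒ BDIKT; edges |BIT|=49/6, |DK|=161/12
  updated: d(BDIKT,W)=208/5
5. join BDIKT+W (d=208/5) ⇒ BDIKTW; edges |BDIKT|=173/60, |W|=104/5
final tree: ((((B:3,T:3):27/4,I:39/4):49/6,(D:9/2,K:9/2):161/12):173/60,W:104/5)
total length: 2303/30

((((B:3,T:3):27/4,I:39/4):49/6,(D:9/2,K:9/2):161/12):173/60,W:104/5)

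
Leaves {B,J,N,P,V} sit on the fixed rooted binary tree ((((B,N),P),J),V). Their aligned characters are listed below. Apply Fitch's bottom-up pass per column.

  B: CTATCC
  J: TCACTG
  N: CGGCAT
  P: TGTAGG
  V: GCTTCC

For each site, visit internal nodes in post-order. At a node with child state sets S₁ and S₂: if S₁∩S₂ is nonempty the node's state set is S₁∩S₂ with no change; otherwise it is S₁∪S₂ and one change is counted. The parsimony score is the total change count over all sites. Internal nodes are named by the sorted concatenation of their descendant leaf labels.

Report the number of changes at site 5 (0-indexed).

site 0, node BN: B={C} ∩ N={C} → {C} (+0)
site 0, node BNP: BN={C} ∪ P={T} → {C,T} (+1)
site 0, node BJNP: BNP={C,T} ∩ J={T} → {T} (+0)
site 0, node BJNPV: BJNP={T} ∪ V={G} → {G,T} (+1)
site 1, node BN: B={T} ∪ N={G} → {G,T} (+1)
site 1, node BNP: BN={G,T} ∩ P={G} → {G} (+0)
site 1, node BJNP: BNP={G} ∪ J={C} → {C,G} (+1)
site 1, node BJNPV: BJNP={C,G} ∩ V={C} → {C} (+0)
site 2, node BN: B={A} ∪ N={G} → {A,G} (+1)
site 2, node BNP: BN={A,G} ∪ P={T} → {A,G,T} (+1)
site 2, node BJNP: BNP={A,G,T} ∩ J={A} → {A} (+0)
site 2, node BJNPV: BJNP={A} ∪ V={T} → {A,T} (+1)
site 3, node BN: B={T} ∪ N={C} → {C,T} (+1)
site 3, node BNP: BN={C,T} ∪ P={A} → {A,C,T} (+1)
site 3, node BJNP: BNP={A,C,T} ∩ J={C} → {C} (+0)
site 3, node BJNPV: BJNP={C} ∪ V={T} → {C,T} (+1)
site 4, node BN: B={C} ∪ N={A} → {A,C} (+1)
site 4, node BNP: BN={A,C} ∪ P={G} → {A,C,G} (+1)
site 4, node BJNP: BNP={A,C,G} ∪ J={T} → {A,C,G,T} (+1)
site 4, node BJNPV: BJNP={A,C,G,T} ∩ V={C} → {C} (+0)
site 5, node BN: B={C} ∪ N={T} → {C,T} (+1)
site 5, node BNP: BN={C,T} ∪ P={G} → {C,G,T} (+1)
site 5, node BJNP: BNP={C,G,T} ∩ J={G} → {G} (+0)
site 5, node BJNPV: BJNP={G} ∪ V={C} → {C,G} (+1)
per-site changes: [2, 2, 3, 3, 3, 3]; total = 16

3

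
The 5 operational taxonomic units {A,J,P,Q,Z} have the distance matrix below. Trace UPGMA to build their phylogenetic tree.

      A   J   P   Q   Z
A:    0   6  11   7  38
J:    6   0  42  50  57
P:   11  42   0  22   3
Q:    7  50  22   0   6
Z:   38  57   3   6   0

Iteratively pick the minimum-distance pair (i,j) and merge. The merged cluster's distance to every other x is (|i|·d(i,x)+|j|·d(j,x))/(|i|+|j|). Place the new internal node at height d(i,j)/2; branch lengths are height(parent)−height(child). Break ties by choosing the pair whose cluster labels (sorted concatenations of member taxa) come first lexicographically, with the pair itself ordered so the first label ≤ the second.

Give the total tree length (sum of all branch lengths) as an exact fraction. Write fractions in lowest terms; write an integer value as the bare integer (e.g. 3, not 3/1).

step 1: merge (P,Z) at d=3; branch lengths P→3/2, Z→3/2; new cluster PZ
  updated: d(A,PZ)=49/2, d(J,PZ)=99/2, d(PZ,Q)=14
step 2: merge (A,J) at d=6; branch lengths A→3, J→3; new cluster AJ
  updated: d(AJ,PZ)=37, d(AJ,Q)=57/2
step 3: merge (PZ,Q) at d=14; branch lengths PZ→11/2, Q→7; new cluster PQZ
  updated: d(AJ,PQZ)=205/6
step 4: merge (AJ,PQZ) at d=205/6; branch lengths AJ→169/12, PQZ→121/12; new cluster AJPQZ
final tree: ((A:3,J:3):169/12,((P:3/2,Z:3/2):11/2,Q:7):121/12)
total length: 137/3

137/3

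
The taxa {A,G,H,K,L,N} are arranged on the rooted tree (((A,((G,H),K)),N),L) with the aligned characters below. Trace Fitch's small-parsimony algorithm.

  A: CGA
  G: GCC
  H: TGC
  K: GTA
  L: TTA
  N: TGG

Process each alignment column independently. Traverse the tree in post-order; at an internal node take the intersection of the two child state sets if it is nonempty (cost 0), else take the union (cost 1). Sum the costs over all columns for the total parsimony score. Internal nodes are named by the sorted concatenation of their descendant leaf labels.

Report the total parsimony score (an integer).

GH@0: {G} ∪ {T} = {G,T} (union, +1)
GHK@0: {G,T} ∩ {G} = {G} (intersection, +0)
AGHK@0: {C} ∪ {G} = {C,G} (union, +1)
AGHKN@0: {C,G} ∪ {T} = {C,G,T} (union, +1)
AGHKLN@0: {C,G,T} ∩ {T} = {T} (intersection, +0)
GH@1: {C} ∪ {G} = {C,G} (union, +1)
GHK@1: {C,G} ∪ {T} = {C,G,T} (union, +1)
AGHK@1: {G} ∩ {C,G,T} = {G} (intersection, +0)
AGHKN@1: {G} ∩ {G} = {G} (intersection, +0)
AGHKLN@1: {G} ∪ {T} = {G,T} (union, +1)
GH@2: {C} ∩ {C} = {C} (intersection, +0)
GHK@2: {C} ∪ {A} = {A,C} (union, +1)
AGHK@2: {A} ∩ {A,C} = {A} (intersection, +0)
AGHKN@2: {A} ∪ {G} = {A,G} (union, +1)
AGHKLN@2: {A,G} ∩ {A} = {A} (intersection, +0)
per-site changes: [3, 3, 2]; total = 8

8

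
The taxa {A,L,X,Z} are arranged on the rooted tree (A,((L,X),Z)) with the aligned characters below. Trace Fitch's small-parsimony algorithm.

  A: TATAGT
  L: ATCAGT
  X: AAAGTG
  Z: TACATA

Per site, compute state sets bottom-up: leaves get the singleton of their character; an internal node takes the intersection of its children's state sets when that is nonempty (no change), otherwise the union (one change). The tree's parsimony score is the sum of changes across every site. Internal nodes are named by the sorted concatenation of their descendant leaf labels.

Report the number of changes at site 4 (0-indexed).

LX@0: {A} ∩ {A} = {A} (intersection, +0)
LXZ@0: {A} ∪ {T} = {A,T} (union, +1)
ALXZ@0: {T} ∩ {A,T} = {T} (intersection, +0)
LX@1: {T} ∪ {A} = {A,T} (union, +1)
LXZ@1: {A,T} ∩ {A} = {A} (intersection, +0)
ALXZ@1: {A} ∩ {A} = {A} (intersection, +0)
LX@2: {C} ∪ {A} = {A,C} (union, +1)
LXZ@2: {A,C} ∩ {C} = {C} (intersection, +0)
ALXZ@2: {T} ∪ {C} = {C,T} (union, +1)
LX@3: {A} ∪ {G} = {A,G} (union, +1)
LXZ@3: {A,G} ∩ {A} = {A} (intersection, +0)
ALXZ@3: {A} ∩ {A} = {A} (intersection, +0)
LX@4: {G} ∪ {T} = {G,T} (union, +1)
LXZ@4: {G,T} ∩ {T} = {T} (intersection, +0)
ALXZ@4: {G} ∪ {T} = {G,T} (union, +1)
LX@5: {T} ∪ {G} = {G,T} (union, +1)
LXZ@5: {G,T} ∪ {A} = {A,G,T} (union, +1)
ALXZ@5: {T} ∩ {A,G,T} = {T} (intersection, +0)
per-site changes: [1, 1, 2, 1, 2, 2]; total = 9

2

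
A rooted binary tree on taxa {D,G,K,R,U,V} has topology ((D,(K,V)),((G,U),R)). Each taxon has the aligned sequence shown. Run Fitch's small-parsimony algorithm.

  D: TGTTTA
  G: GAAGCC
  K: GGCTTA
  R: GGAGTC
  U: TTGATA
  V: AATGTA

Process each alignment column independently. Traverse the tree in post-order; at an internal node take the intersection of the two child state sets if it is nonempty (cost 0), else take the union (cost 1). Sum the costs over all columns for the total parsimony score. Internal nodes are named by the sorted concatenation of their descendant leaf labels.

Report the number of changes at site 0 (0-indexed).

[col 0] KV: children K:{G}, V:{A} ∪→ {A,G}; cost 1
[col 0] DKV: children D:{T}, KV:{A,G} ∪→ {A,G,T}; cost 1
[col 0] GU: children G:{G}, U:{T} ∪→ {G,T}; cost 1
[col 0] GRU: children GU:{G,T}, R:{G} ∩→ {G}; cost 0
[col 0] DGKRUV: children DKV:{A,G,T}, GRU:{G} ∩→ {G}; cost 0
[col 1] KV: children K:{G}, V:{A} ∪→ {A,G}; cost 1
[col 1] DKV: children D:{G}, KV:{A,G} ∩→ {G}; cost 0
[col 1] GU: children G:{A}, U:{T} ∪→ {A,T}; cost 1
[col 1] GRU: children GU:{A,T}, R:{G} ∪→ {A,G,T}; cost 1
[col 1] DGKRUV: children DKV:{G}, GRU:{A,G,T} ∩→ {G}; cost 0
[col 2] KV: children K:{C}, V:{T} ∪→ {C,T}; cost 1
[col 2] DKV: children D:{T}, KV:{C,T} ∩→ {T}; cost 0
[col 2] GU: children G:{A}, U:{G} ∪→ {A,G}; cost 1
[col 2] GRU: children GU:{A,G}, R:{A} ∩→ {A}; cost 0
[col 2] DGKRUV: children DKV:{T}, GRU:{A} ∪→ {A,T}; cost 1
[col 3] KV: children K:{T}, V:{G} ∪→ {G,T}; cost 1
[col 3] DKV: children D:{T}, KV:{G,T} ∩→ {T}; cost 0
[col 3] GU: children G:{G}, U:{A} ∪→ {A,G}; cost 1
[col 3] GRU: children GU:{A,G}, R:{G} ∩→ {G}; cost 0
[col 3] DGKRUV: children DKV:{T}, GRU:{G} ∪→ {G,T}; cost 1
[col 4] KV: children K:{T}, V:{T} ∩→ {T}; cost 0
[col 4] DKV: children D:{T}, KV:{T} ∩→ {T}; cost 0
[col 4] GU: children G:{C}, U:{T} ∪→ {C,T}; cost 1
[col 4] GRU: children GU:{C,T}, R:{T} ∩→ {T}; cost 0
[col 4] DGKRUV: children DKV:{T}, GRU:{T} ∩→ {T}; cost 0
[col 5] KV: children K:{A}, V:{A} ∩→ {A}; cost 0
[col 5] DKV: children D:{A}, KV:{A} ∩→ {A}; cost 0
[col 5] GU: children G:{C}, U:{A} ∪→ {A,C}; cost 1
[col 5] GRU: children GU:{A,C}, R:{C} ∩→ {C}; cost 0
[col 5] DGKRUV: children DKV:{A}, GRU:{C} ∪→ {A,C}; cost 1
per-site changes: [3, 3, 3, 3, 1, 2]; total = 15

3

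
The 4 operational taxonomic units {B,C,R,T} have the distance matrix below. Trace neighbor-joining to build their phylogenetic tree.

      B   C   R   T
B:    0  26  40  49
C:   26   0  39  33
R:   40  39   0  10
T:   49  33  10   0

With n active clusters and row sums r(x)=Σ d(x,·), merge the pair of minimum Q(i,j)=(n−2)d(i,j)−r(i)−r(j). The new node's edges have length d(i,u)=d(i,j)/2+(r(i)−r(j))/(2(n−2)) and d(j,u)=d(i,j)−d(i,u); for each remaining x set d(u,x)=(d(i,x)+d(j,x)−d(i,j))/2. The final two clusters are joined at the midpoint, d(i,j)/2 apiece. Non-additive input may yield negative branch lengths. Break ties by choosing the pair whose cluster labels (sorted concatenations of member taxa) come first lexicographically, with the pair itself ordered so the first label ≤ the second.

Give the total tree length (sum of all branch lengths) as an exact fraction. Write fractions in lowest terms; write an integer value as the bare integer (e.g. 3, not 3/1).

233/4

step 1: merge (B,C) at d=26, Q=-161; branch lengths B→69/4, C→35/4; new cluster BC
  updated: d(BC,R)=53/2, d(BC,T)=28
step 2: merge (BC,R) at d=53/2, Q=-129/2; branch lengths BC→89/4, R→17/4; new cluster BCR
  updated: d(BCR,T)=23/4
step 3: merge (BCR,T) at d=23/4; branch lengths BCR→23/8, T→23/8; new cluster BCRT
final tree: (((B:69/4,C:35/4):89/4,R:17/4):23/8,T:23/8)
total length: 233/4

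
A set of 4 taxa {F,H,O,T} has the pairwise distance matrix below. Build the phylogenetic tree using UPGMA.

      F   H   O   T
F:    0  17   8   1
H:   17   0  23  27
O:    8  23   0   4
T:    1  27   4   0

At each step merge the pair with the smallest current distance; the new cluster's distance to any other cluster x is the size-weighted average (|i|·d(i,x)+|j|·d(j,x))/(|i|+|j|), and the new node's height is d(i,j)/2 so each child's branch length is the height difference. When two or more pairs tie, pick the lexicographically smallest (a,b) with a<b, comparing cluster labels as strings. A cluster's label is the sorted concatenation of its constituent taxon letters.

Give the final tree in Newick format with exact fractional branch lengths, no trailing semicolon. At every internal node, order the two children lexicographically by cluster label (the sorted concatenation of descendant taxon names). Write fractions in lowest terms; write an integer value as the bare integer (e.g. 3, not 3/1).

step 1: merge (F,T) at d=1; branch lengths F→1/2, T→1/2; new cluster FT
  updated: d(FT,H)=22, d(FT,O)=6
step 2: merge (FT,O) at d=6; branch lengths FT→5/2, O→3; new cluster FOT
  updated: d(FOT,H)=67/3
step 3: merge (FOT,H) at d=67/3; branch lengths FOT→49/6, H→67/6; new cluster FHOT
final tree: (((F:1/2,T:1/2):5/2,O:3):49/6,H:67/6)
total length: 155/6

(((F:1/2,T:1/2):5/2,O:3):49/6,H:67/6)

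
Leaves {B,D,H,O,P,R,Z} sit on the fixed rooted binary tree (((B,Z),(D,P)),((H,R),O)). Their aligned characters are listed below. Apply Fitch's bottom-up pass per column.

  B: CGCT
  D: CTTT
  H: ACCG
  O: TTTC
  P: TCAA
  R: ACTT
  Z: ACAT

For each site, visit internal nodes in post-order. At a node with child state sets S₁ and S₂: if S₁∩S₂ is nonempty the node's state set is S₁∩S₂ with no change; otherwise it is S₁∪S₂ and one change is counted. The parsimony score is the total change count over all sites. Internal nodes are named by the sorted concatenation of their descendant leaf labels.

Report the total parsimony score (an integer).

[col 0] BZ: children B:{C}, Z:{A} ∪→ {A,C}; cost 1
[col 0] DP: children D:{C}, P:{T} ∪→ {C,T}; cost 1
[col 0] BDPZ: children BZ:{A,C}, DP:{C,T} ∩→ {C}; cost 0
[col 0] HR: children H:{A}, R:{A} ∩→ {A}; cost 0
[col 0] HOR: children HR:{A}, O:{T} ∪→ {A,T}; cost 1
[col 0] BDHOPRZ: children BDPZ:{C}, HOR:{A,T} ∪→ {A,C,T}; cost 1
[col 1] BZ: children B:{G}, Z:{C} ∪→ {C,G}; cost 1
[col 1] DP: children D:{T}, P:{C} ∪→ {C,T}; cost 1
[col 1] BDPZ: children BZ:{C,G}, DP:{C,T} ∩→ {C}; cost 0
[col 1] HR: children H:{C}, R:{C} ∩→ {C}; cost 0
[col 1] HOR: children HR:{C}, O:{T} ∪→ {C,T}; cost 1
[col 1] BDHOPRZ: children BDPZ:{C}, HOR:{C,T} ∩→ {C}; cost 0
[col 2] BZ: children B:{C}, Z:{A} ∪→ {A,C}; cost 1
[col 2] DP: children D:{T}, P:{A} ∪→ {A,T}; cost 1
[col 2] BDPZ: children BZ:{A,C}, DP:{A,T} ∩→ {A}; cost 0
[col 2] HR: children H:{C}, R:{T} ∪→ {C,T}; cost 1
[col 2] HOR: children HR:{C,T}, O:{T} ∩→ {T}; cost 0
[col 2] BDHOPRZ: children BDPZ:{A}, HOR:{T} ∪→ {A,T}; cost 1
[col 3] BZ: children B:{T}, Z:{T} ∩→ {T}; cost 0
[col 3] DP: children D:{T}, P:{A} ∪→ {A,T}; cost 1
[col 3] BDPZ: children BZ:{T}, DP:{A,T} ∩→ {T}; cost 0
[col 3] HR: children H:{G}, R:{T} ∪→ {G,T}; cost 1
[col 3] HOR: children HR:{G,T}, O:{C} ∪→ {C,G,T}; cost 1
[col 3] BDHOPRZ: children BDPZ:{T}, HOR:{C,G,T} ∩→ {T}; cost 0
per-site changes: [4, 3, 4, 3]; total = 14

14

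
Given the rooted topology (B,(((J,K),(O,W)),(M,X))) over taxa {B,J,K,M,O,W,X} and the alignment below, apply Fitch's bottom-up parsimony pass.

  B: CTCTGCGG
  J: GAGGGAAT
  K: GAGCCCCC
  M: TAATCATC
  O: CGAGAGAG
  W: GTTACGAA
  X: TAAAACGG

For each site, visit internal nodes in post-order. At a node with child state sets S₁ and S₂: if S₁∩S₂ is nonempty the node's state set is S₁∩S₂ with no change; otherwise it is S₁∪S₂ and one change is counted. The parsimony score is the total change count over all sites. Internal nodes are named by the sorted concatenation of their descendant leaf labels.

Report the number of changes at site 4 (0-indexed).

JK@0: {G} ∩ {G} = {G} (intersection, +0)
OW@0: {C} ∪ {G} = {C,G} (union, +1)
JKOW@0: {G} ∩ {C,G} = {G} (intersection, +0)
MX@0: {T} ∩ {T} = {T} (intersection, +0)
JKMOWX@0: {G} ∪ {T} = {G,T} (union, +1)
BJKMOWX@0: {C} ∪ {G,T} = {C,G,T} (union, +1)
JK@1: {A} ∩ {A} = {A} (intersection, +0)
OW@1: {G} ∪ {T} = {G,T} (union, +1)
JKOW@1: {A} ∪ {G,T} = {A,G,T} (union, +1)
MX@1: {A} ∩ {A} = {A} (intersection, +0)
JKMOWX@1: {A,G,T} ∩ {A} = {A} (intersection, +0)
BJKMOWX@1: {T} ∪ {A} = {A,T} (union, +1)
JK@2: {G} ∩ {G} = {G} (intersection, +0)
OW@2: {A} ∪ {T} = {A,T} (union, +1)
JKOW@2: {G} ∪ {A,T} = {A,G,T} (union, +1)
MX@2: {A} ∩ {A} = {A} (intersection, +0)
JKMOWX@2: {A,G,T} ∩ {A} = {A} (intersection, +0)
BJKMOWX@2: {C} ∪ {A} = {A,C} (union, +1)
JK@3: {G} ∪ {C} = {C,G} (union, +1)
OW@3: {G} ∪ {A} = {A,G} (union, +1)
JKOW@3: {C,G} ∩ {A,G} = {G} (intersection, +0)
MX@3: {T} ∪ {A} = {A,T} (union, +1)
JKMOWX@3: {G} ∪ {A,T} = {A,G,T} (union, +1)
BJKMOWX@3: {T} ∩ {A,G,T} = {T} (intersection, +0)
JK@4: {G} ∪ {C} = {C,G} (union, +1)
OW@4: {A} ∪ {C} = {A,C} (union, +1)
JKOW@4: {C,G} ∩ {A,C} = {C} (intersection, +0)
MX@4: {C} ∪ {A} = {A,C} (union, +1)
JKMOWX@4: {C} ∩ {A,C} = {C} (intersection, +0)
BJKMOWX@4: {G} ∪ {C} = {C,G} (union, +1)
JK@5: {A} ∪ {C} = {A,C} (union, +1)
OW@5: {G} ∩ {G} = {G} (intersection, +0)
JKOW@5: {A,C} ∪ {G} = {A,C,G} (union, +1)
MX@5: {A} ∪ {C} = {A,C} (union, +1)
JKMOWX@5: {A,C,G} ∩ {A,C} = {A,C} (intersection, +0)
BJKMOWX@5: {C} ∩ {A,C} = {C} (intersection, +0)
JK@6: {A} ∪ {C} = {A,C} (union, +1)
OW@6: {A} ∩ {A} = {A} (intersection, +0)
JKOW@6: {A,C} ∩ {A} = {A} (intersection, +0)
MX@6: {T} ∪ {G} = {G,T} (union, +1)
JKMOWX@6: {A} ∪ {G,T} = {A,G,T} (union, +1)
BJKMOWX@6: {G} ∩ {A,G,T} = {G} (intersection, +0)
JK@7: {T} ∪ {C} = {C,T} (union, +1)
OW@7: {G} ∪ {A} = {A,G} (union, +1)
JKOW@7: {C,T} ∪ {A,G} = {A,C,G,T} (union, +1)
MX@7: {C} ∪ {G} = {C,G} (union, +1)
JKMOWX@7: {A,C,G,T} ∩ {C,G} = {C,G} (intersection, +0)
BJKMOWX@7: {G} ∩ {C,G} = {G} (intersection, +0)
per-site changes: [3, 3, 3, 4, 4, 3, 3, 4]; total = 27

4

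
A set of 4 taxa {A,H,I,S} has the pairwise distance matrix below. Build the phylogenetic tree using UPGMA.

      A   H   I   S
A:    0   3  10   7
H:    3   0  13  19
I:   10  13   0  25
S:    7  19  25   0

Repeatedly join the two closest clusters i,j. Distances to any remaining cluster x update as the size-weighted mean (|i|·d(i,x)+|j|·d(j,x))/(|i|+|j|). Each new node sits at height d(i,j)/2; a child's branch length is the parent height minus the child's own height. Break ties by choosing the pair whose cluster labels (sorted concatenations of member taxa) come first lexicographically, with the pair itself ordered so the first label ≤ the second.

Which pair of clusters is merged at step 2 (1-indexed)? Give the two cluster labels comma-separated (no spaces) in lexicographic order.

AH,I

1. join A+H (d=3) ⇒ AH; edges |A|=3/2, |H|=3/2
  updated: d(AH,I)=23/2, d(AH,S)=13
2. join AH+I (d=23/2) ⇒ AHI; edges |AH|=17/4, |I|=23/4
  updated: d(AHI,S)=17
3. join AHI+S (d=17) ⇒ AHIS; edges |AHI|=11/4, |S|=17/2
final tree: (((A:3/2,H:3/2):17/4,I:23/4):11/4,S:17/2)
total length: 97/4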